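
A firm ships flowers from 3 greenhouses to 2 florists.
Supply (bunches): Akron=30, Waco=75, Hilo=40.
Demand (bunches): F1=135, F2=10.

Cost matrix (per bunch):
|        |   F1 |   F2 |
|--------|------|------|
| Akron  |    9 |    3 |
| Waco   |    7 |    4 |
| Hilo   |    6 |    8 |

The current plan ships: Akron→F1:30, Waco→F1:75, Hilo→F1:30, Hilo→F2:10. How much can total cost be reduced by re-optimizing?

80

Current plan cost = 30·9 + 75·7 + 30·6 + 10·8 = 1055.
Optimal plan:
  Akron to F1: 20 bunches
  Akron to F2: 10 bunches
  Waco to F1: 75 bunches
  Hilo to F1: 40 bunches
Optimal cost = 975.
Saving = 1055 − 975 = 80.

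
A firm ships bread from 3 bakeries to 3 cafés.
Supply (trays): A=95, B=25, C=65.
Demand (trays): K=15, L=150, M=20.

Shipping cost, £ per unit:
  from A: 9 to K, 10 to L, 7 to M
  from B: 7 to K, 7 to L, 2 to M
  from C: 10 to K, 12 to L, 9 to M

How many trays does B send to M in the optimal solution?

Solving gives:
  A→L: 95 × £10 = £950
  B→L: 5 × £7 = £35
  B→M: 20 × £2 = £40
  C→K: 15 × £10 = £150
  C→L: 50 × £12 = £600
Total cost = £1775.
So B→M carries 20 trays.

20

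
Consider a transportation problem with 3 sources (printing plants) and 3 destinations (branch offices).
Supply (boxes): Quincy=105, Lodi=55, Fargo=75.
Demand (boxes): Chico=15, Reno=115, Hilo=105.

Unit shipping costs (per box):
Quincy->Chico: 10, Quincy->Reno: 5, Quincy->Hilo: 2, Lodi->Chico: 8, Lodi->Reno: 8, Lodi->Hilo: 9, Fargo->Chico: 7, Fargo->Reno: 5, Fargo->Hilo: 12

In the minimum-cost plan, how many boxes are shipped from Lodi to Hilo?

0

Optimal shipments:
  Quincy–Hilo: 105 × 2 = 210
  Lodi–Chico: 15 × 8 = 120
  Lodi–Reno: 40 × 8 = 320
  Fargo–Reno: 75 × 5 = 375
Total cost = 1025.
The route Lodi→Hilo is not used.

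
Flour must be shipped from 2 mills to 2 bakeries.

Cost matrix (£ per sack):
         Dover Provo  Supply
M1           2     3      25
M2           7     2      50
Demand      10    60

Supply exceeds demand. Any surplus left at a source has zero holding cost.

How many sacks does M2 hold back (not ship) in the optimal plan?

0

An optimal plan:
  M1→Dover: 10 sacks
  M1→Provo: 10 sacks
  M2→Provo: 50 sacks
Total cost = £150.
M2 ships 50 of its 50, leaving 0.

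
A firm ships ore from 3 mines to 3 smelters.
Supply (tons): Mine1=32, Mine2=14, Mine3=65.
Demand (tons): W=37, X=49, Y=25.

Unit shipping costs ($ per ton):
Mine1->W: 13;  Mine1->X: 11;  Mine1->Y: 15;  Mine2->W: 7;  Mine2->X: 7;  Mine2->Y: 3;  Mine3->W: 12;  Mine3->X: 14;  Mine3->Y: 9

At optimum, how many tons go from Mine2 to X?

14

The minimum-cost plan:
  Mine1 to X: 32 × $11 = $352
  Mine2 to X: 14 × $7 = $98
  Mine3 to W: 37 × $12 = $444
  Mine3 to X: 3 × $14 = $42
  Mine3 to Y: 25 × $9 = $225
Total cost = $1161.
So Mine2→X carries 14 tons.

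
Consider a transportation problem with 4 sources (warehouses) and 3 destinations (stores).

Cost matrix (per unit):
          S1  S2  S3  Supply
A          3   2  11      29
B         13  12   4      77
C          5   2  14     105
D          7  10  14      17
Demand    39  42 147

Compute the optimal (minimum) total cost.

1480

An optimal shipping plan:
  A to S3: 29 units
  B to S3: 77 units
  C to S1: 39 units
  C to S2: 42 units
  C to S3: 24 units
  D to S3: 17 units
Total cost = 1480.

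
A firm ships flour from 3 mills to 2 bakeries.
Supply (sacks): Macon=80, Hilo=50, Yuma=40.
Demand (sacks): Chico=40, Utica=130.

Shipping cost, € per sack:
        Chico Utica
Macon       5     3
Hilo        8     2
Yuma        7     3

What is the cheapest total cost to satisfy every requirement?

540

An optimal shipping plan:
  Macon–Chico: 40 × €5 = €200
  Macon–Utica: 40 × €3 = €120
  Hilo–Utica: 50 × €2 = €100
  Yuma–Utica: 40 × €3 = €120
Total = 200 + 120 + 100 + 120 = €540.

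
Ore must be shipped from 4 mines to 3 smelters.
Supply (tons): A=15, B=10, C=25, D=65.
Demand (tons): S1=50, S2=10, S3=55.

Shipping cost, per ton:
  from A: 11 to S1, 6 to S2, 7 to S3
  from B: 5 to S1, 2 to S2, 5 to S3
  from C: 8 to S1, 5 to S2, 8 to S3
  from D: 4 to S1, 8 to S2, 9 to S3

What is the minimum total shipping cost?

660

A cheapest plan:
  A–S3: 15 tons
  B–S3: 10 tons
  C–S2: 10 tons
  C–S3: 15 tons
  D–S1: 50 tons
  D–S3: 15 tons
Total cost = 660.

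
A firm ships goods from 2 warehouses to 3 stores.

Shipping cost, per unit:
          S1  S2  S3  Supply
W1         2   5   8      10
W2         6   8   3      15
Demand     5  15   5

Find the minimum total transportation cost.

An optimal shipping plan:
  W1–S1: 5 units
  W1–S2: 5 units
  W2–S2: 10 units
  W2–S3: 5 units
Total cost = 130.
(Supply check: W1 ships 10; W2 ships 15.)

130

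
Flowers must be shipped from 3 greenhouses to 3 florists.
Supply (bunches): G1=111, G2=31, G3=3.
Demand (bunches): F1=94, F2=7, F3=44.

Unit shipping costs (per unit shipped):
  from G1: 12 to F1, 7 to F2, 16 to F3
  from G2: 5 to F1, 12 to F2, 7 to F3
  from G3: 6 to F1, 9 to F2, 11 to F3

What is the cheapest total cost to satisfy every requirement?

1584

A cheapest plan:
  G1 to F1: 91 × 12 = 1092
  G1 to F2: 7 × 7 = 49
  G1 to F3: 13 × 16 = 208
  G2 to F3: 31 × 7 = 217
  G3 to F1: 3 × 6 = 18
Total = 1092 + 49 + 208 + 217 + 18 = 1584.
(Supply check: G1 ships 111; G2 ships 31; G3 ships 3.)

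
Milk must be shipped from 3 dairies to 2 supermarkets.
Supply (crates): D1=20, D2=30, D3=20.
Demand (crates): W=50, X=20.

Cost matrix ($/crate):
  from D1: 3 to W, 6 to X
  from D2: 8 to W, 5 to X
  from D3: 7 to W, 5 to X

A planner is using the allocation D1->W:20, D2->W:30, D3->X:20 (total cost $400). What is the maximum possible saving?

Current plan cost = 20·3 + 30·8 + 20·5 = $400.
Optimal plan:
  D1 to W: 20 × $3 = $60
  D2 to W: 10 × $8 = $80
  D2 to X: 20 × $5 = $100
  D3 to W: 20 × $7 = $140
Optimal cost = $380.
Saving = 400 − 380 = $20.

20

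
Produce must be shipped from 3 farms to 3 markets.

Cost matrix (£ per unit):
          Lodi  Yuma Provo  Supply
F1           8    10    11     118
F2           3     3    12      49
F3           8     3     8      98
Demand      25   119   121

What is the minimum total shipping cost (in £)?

An optimal shipping plan:
  F1->Provo: 118 × £11 = £1298
  F2->Lodi: 25 × £3 = £75
  F2->Yuma: 24 × £3 = £72
  F3->Yuma: 95 × £3 = £285
  F3->Provo: 3 × £8 = £24
Total = 1298 + 75 + 72 + 285 + 24 = £1754.

1754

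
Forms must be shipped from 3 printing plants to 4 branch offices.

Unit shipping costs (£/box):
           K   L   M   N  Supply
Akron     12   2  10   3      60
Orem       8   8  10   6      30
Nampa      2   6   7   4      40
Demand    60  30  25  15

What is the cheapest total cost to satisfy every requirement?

595

One minimum-cost allocation:
  Akron→L: 30 × £2 = £60
  Akron→M: 15 × £10 = £150
  Akron→N: 15 × £3 = £45
  Orem→K: 20 × £8 = £160
  Orem→M: 10 × £10 = £100
  Nampa→K: 40 × £2 = £80
Total = 60 + 150 + 45 + 160 + 100 + 80 = £595.
(Supply check: Akron ships 60; Orem ships 30; Nampa ships 40.)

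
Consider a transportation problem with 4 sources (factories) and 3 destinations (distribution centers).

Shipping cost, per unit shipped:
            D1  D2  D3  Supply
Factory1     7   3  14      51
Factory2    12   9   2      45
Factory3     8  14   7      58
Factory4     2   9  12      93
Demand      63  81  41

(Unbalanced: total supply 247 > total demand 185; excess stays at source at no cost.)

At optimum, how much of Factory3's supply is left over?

58

An optimal plan:
  Factory1 to D2: 51 × 3 = 153
  Factory2 to D3: 41 × 2 = 82
  Factory4 to D1: 63 × 2 = 126
  Factory4 to D2: 30 × 9 = 270
Total cost = 631.
Factory3 ships 0 of its 58, leaving 58.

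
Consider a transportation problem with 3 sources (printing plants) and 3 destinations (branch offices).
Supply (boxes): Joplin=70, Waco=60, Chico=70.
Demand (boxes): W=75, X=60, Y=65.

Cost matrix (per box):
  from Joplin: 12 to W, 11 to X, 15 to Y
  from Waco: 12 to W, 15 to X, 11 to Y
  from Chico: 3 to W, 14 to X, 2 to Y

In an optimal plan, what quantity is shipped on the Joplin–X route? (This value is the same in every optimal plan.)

60

Solving gives:
  Joplin to W: 10 × 12 = 120
  Joplin to X: 60 × 11 = 660
  Waco to W: 60 × 12 = 720
  Chico to W: 5 × 3 = 15
  Chico to Y: 65 × 2 = 130
Total cost = 1645.
So Joplin→X carries 60 boxes.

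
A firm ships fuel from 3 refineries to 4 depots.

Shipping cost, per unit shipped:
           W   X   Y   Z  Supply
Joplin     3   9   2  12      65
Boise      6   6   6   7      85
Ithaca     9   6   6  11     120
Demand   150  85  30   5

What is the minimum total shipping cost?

1445

One minimum-cost allocation:
  Joplin->W: 65 kL
  Boise->W: 80 kL
  Boise->Z: 5 kL
  Ithaca->W: 5 kL
  Ithaca->X: 85 kL
  Ithaca->Y: 30 kL
Total cost = 1445.
(Supply check: Joplin ships 65; Boise ships 85; Ithaca ships 120.)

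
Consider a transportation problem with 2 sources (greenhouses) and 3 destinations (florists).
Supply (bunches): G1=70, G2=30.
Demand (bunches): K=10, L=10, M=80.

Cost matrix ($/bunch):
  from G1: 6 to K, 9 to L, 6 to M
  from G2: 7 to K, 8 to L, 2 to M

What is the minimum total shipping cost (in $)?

One minimum-cost allocation:
  G1 to K: 10 × $6 = $60
  G1 to L: 10 × $9 = $90
  G1 to M: 50 × $6 = $300
  G2 to M: 30 × $2 = $60
Total = 60 + 90 + 300 + 60 = $510.

510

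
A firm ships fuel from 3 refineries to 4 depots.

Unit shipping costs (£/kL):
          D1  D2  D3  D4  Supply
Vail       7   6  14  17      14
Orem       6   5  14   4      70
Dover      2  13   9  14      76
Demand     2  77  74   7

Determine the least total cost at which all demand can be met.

An optimal shipping plan:
  Vail to D2: 14 × £6 = £84
  Orem to D2: 63 × £5 = £315
  Orem to D4: 7 × £4 = £28
  Dover to D1: 2 × £2 = £4
  Dover to D3: 74 × £9 = £666
Total = 84 + 315 + 28 + 4 + 666 = £1097.
(Supply check: Vail ships 14; Orem ships 70; Dover ships 76.)

1097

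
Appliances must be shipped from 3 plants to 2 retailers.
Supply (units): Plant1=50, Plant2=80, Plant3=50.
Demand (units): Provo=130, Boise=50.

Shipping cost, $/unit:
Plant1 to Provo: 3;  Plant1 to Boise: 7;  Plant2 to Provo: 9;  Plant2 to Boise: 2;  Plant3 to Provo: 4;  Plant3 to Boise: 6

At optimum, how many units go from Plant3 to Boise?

0

Solving gives:
  Plant1->Provo: 50 × $3 = $150
  Plant2->Provo: 30 × $9 = $270
  Plant2->Boise: 50 × $2 = $100
  Plant3->Provo: 50 × $4 = $200
Total cost = $720.
The route Plant3→Boise is not used.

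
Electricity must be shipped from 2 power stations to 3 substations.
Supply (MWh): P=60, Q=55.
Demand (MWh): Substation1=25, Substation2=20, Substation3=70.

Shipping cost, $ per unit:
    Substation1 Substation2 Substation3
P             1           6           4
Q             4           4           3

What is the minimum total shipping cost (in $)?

350

A cheapest plan:
  P–Substation1: 25 × $1 = $25
  P–Substation3: 35 × $4 = $140
  Q–Substation2: 20 × $4 = $80
  Q–Substation3: 35 × $3 = $105
Total = 25 + 140 + 80 + 105 = $350.
(Supply check: P ships 60; Q ships 55.)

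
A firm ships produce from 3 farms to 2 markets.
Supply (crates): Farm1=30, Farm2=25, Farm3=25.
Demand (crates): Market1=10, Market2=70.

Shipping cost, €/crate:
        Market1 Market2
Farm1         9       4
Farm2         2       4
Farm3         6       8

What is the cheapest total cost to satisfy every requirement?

400

An optimal shipping plan:
  Farm1 to Market2: 30 × €4 = €120
  Farm2 to Market1: 10 × €2 = €20
  Farm2 to Market2: 15 × €4 = €60
  Farm3 to Market2: 25 × €8 = €200
Total = 120 + 20 + 60 + 200 = €400.
(Supply check: Farm1 ships 30; Farm2 ships 25; Farm3 ships 25.)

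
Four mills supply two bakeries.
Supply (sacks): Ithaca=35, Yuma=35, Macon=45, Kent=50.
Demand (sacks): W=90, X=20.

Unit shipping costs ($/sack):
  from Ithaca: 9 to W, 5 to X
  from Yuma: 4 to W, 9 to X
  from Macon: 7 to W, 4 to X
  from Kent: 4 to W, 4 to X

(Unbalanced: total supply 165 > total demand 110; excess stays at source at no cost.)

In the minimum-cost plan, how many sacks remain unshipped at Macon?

20

Minimum-cost shipments:
  Yuma->W: 35 × $4 = $140
  Macon->W: 5 × $7 = $35
  Macon->X: 20 × $4 = $80
  Kent->W: 50 × $4 = $200
Total cost = $455.
Macon ships 25 of its 45, leaving 20.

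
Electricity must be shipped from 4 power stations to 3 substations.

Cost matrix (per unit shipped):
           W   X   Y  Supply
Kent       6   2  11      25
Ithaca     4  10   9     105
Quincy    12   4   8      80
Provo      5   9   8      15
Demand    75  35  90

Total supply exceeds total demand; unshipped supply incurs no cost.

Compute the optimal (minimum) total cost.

An optimal shipping plan:
  Kent→X: 25 × 2 = 50
  Ithaca→W: 75 × 4 = 300
  Ithaca→Y: 5 × 9 = 45
  Quincy→X: 10 × 4 = 40
  Quincy→Y: 70 × 8 = 560
  Provo→Y: 15 × 8 = 120
Total = 50 + 300 + 45 + 40 + 560 + 120 = 1115.
(Supply check: Kent ships 25; Ithaca ships 80; Quincy ships 80; Provo ships 15.)

1115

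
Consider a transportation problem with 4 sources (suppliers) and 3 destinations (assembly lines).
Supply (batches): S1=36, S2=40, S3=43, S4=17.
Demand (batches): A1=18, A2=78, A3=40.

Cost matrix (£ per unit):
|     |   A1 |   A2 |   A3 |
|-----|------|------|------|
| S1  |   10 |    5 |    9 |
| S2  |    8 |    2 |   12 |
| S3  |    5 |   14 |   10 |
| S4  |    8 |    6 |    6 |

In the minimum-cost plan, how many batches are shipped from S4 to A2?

Optimal shipments:
  S1->A2: 36 × £5 = £180
  S2->A2: 40 × £2 = £80
  S3->A1: 18 × £5 = £90
  S3->A3: 25 × £10 = £250
  S4->A2: 2 × £6 = £12
  S4->A3: 15 × £6 = £90
Total cost = £702.
So S4→A2 carries 2 batches.

2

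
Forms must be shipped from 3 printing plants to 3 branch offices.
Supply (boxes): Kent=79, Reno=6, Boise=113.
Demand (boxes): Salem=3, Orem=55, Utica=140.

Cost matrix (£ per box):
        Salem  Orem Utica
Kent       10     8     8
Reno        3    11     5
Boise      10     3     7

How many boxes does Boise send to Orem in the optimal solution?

55

Solving gives:
  Kent–Utica: 79 × £8 = £632
  Reno–Salem: 3 × £3 = £9
  Reno–Utica: 3 × £5 = £15
  Boise–Orem: 55 × £3 = £165
  Boise–Utica: 58 × £7 = £406
Total cost = £1227.
So Boise→Orem carries 55 boxes.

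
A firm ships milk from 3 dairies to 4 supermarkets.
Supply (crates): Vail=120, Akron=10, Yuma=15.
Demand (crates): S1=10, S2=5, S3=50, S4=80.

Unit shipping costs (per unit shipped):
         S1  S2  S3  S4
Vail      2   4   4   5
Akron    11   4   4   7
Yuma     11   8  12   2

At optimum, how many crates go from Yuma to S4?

The minimum-cost plan:
  Vail->S1: 10 crates
  Vail->S2: 5 crates
  Vail->S3: 40 crates
  Vail->S4: 65 crates
  Akron->S3: 10 crates
  Yuma->S4: 15 crates
Total cost = 595.
So Yuma→S4 carries 15 crates.

15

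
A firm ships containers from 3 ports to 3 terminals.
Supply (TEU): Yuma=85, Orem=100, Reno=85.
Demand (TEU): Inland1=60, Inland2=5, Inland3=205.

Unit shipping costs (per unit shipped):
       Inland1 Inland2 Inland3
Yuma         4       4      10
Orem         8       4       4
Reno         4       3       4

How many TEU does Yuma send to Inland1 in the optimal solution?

60

The minimum-cost plan:
  Yuma→Inland1: 60 TEU
  Yuma→Inland2: 5 TEU
  Yuma→Inland3: 20 TEU
  Orem→Inland3: 100 TEU
  Reno→Inland3: 85 TEU
Total cost = 1200.
So Yuma→Inland1 carries 60 TEU.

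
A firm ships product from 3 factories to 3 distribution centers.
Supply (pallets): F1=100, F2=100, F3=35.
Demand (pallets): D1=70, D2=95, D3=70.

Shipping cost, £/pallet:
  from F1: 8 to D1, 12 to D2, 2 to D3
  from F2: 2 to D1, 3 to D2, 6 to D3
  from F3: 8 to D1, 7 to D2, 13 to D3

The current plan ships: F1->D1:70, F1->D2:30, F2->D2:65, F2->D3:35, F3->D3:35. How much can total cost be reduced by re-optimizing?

Current plan cost = 70·8 + 30·12 + 65·3 + 35·6 + 35·13 = £1780.
Optimal plan:
  F1->D1: 30 × £8 = £240
  F1->D3: 70 × £2 = £140
  F2->D1: 40 × £2 = £80
  F2->D2: 60 × £3 = £180
  F3->D2: 35 × £7 = £245
Optimal cost = £885.
Saving = 1780 − 885 = £895.

895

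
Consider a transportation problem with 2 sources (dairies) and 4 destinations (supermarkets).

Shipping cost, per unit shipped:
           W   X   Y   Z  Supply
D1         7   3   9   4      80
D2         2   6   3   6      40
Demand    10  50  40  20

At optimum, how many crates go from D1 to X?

50

The minimum-cost plan:
  D1–W: 10 × 7 = 70
  D1–X: 50 × 3 = 150
  D1–Z: 20 × 4 = 80
  D2–Y: 40 × 3 = 120
Total cost = 420.
So D1→X carries 50 crates.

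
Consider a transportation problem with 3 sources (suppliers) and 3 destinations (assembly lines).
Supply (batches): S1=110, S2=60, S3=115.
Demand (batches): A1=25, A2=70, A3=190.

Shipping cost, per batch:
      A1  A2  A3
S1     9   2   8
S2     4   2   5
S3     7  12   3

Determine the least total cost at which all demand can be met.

One minimum-cost allocation:
  S1 to A2: 70 × 2 = 140
  S1 to A3: 40 × 8 = 320
  S2 to A1: 25 × 4 = 100
  S2 to A3: 35 × 5 = 175
  S3 to A3: 115 × 3 = 345
Total = 140 + 320 + 100 + 175 + 345 = 1080.

1080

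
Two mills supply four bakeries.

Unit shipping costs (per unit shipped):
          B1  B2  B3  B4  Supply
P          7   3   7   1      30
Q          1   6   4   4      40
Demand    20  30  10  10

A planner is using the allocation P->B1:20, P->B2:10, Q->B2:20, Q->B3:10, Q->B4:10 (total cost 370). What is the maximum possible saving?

Current plan cost = 20·7 + 10·3 + 20·6 + 10·4 + 10·4 = 370.
Optimal plan:
  P->B2: 30 × 3 = 90
  Q->B1: 20 × 1 = 20
  Q->B3: 10 × 4 = 40
  Q->B4: 10 × 4 = 40
Optimal cost = 190.
Saving = 370 − 190 = 180.

180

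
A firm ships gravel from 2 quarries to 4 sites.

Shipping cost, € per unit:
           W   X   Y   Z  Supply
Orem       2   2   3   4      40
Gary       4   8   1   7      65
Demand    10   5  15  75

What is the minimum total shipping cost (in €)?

Optimal allocation:
  Orem to X: 5 × €2 = €10
  Orem to Z: 35 × €4 = €140
  Gary to W: 10 × €4 = €40
  Gary to Y: 15 × €1 = €15
  Gary to Z: 40 × €7 = €280
Total = 10 + 140 + 40 + 15 + 280 = €485.

485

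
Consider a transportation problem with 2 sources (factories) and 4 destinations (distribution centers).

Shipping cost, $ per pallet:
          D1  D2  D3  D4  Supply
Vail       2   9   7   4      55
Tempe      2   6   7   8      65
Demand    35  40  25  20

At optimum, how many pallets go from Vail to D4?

Optimal shipments:
  Vail→D1: 35 × $2 = $70
  Vail→D4: 20 × $4 = $80
  Tempe→D2: 40 × $6 = $240
  Tempe→D3: 25 × $7 = $175
Total cost = $565.
So Vail→D4 carries 20 pallets.

20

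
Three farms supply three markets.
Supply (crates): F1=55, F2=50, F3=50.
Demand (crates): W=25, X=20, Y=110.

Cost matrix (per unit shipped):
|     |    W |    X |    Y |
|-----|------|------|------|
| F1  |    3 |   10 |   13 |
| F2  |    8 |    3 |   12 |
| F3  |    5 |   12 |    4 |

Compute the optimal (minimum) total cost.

An optimal shipping plan:
  F1 to W: 25 × 3 = 75
  F1 to Y: 30 × 13 = 390
  F2 to X: 20 × 3 = 60
  F2 to Y: 30 × 12 = 360
  F3 to Y: 50 × 4 = 200
Total = 75 + 390 + 60 + 360 + 200 = 1085.

1085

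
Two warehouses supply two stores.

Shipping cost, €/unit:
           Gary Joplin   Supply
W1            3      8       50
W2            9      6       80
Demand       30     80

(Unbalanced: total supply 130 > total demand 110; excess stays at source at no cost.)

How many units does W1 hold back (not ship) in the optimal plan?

20

Minimum-cost shipments:
  W1 to Gary: 30 units
  W2 to Joplin: 80 units
Total cost = €570.
W1 ships 30 of its 50, leaving 20.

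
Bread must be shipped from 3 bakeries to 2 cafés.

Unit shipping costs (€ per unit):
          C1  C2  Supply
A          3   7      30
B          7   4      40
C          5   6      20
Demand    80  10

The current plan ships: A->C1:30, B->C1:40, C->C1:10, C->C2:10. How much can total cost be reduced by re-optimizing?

40

Current plan cost = 30·3 + 40·7 + 10·5 + 10·6 = €480.
Optimal plan:
  A->C1: 30 × €3 = €90
  B->C1: 30 × €7 = €210
  B->C2: 10 × €4 = €40
  C->C1: 20 × €5 = €100
Optimal cost = €440.
Saving = 480 − 440 = €40.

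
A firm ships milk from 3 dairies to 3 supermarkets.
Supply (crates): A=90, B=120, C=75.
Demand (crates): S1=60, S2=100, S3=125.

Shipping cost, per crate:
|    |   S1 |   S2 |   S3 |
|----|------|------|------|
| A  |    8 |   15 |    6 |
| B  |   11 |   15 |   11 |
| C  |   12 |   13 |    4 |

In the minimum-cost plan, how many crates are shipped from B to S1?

Solving gives:
  A–S1: 40 crates
  A–S3: 50 crates
  B–S1: 20 crates
  B–S2: 100 crates
  C–S3: 75 crates
Total cost = 2640.
So B→S1 carries 20 crates.

20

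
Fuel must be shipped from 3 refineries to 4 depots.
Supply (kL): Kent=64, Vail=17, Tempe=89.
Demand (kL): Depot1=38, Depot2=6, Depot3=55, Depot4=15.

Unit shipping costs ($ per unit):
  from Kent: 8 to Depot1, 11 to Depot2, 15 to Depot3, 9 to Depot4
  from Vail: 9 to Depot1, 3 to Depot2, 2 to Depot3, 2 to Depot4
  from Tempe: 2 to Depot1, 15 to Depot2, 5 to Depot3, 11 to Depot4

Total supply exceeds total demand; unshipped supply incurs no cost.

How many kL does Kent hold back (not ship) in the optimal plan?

Minimum-cost shipments:
  Kent->Depot4: 8 × $9 = $72
  Vail->Depot2: 6 × $3 = $18
  Vail->Depot3: 4 × $2 = $8
  Vail->Depot4: 7 × $2 = $14
  Tempe->Depot1: 38 × $2 = $76
  Tempe->Depot3: 51 × $5 = $255
Total cost = $443.
Kent ships 8 of its 64, leaving 56.

56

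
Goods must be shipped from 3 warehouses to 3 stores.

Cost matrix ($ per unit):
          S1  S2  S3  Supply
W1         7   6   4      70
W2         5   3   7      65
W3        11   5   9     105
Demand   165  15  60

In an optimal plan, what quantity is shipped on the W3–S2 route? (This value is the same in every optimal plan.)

Solving gives:
  W1–S1: 10 × $7 = $70
  W1–S3: 60 × $4 = $240
  W2–S1: 65 × $5 = $325
  W3–S1: 90 × $11 = $990
  W3–S2: 15 × $5 = $75
Total cost = $1700.
So W3→S2 carries 15 units.

15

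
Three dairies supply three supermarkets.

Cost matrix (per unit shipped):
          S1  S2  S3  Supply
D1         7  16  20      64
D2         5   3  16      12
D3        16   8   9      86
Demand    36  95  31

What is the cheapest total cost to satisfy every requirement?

An optimal shipping plan:
  D1–S1: 36 crates
  D1–S2: 28 crates
  D2–S2: 12 crates
  D3–S2: 55 crates
  D3–S3: 31 crates
Total cost = 1455.

1455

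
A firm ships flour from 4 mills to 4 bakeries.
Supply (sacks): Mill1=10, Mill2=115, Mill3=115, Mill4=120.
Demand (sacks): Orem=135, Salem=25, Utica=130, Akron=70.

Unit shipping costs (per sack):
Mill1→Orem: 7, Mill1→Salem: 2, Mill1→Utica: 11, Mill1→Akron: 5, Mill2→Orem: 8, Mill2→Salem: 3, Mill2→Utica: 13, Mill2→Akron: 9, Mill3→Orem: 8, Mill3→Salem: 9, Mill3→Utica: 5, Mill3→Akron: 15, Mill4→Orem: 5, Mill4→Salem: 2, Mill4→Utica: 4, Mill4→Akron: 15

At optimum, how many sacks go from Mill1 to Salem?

0

Solving gives:
  Mill1->Akron: 10 × 5 = 50
  Mill2->Orem: 30 × 8 = 240
  Mill2->Salem: 25 × 3 = 75
  Mill2->Akron: 60 × 9 = 540
  Mill3->Utica: 115 × 5 = 575
  Mill4->Orem: 105 × 5 = 525
  Mill4->Utica: 15 × 4 = 60
Total cost = 2065.
The route Mill1→Salem is not used.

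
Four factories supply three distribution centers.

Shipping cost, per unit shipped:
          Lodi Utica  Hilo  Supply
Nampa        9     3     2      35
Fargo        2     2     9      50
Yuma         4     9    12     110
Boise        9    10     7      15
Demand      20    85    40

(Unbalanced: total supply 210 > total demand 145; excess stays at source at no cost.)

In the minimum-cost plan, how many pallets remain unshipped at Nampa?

0

An optimal plan:
  Nampa–Utica: 10 pallets
  Nampa–Hilo: 25 pallets
  Fargo–Utica: 50 pallets
  Yuma–Lodi: 20 pallets
  Yuma–Utica: 25 pallets
  Boise–Hilo: 15 pallets
Total cost = 590.
Nampa ships 35 of its 35, leaving 0.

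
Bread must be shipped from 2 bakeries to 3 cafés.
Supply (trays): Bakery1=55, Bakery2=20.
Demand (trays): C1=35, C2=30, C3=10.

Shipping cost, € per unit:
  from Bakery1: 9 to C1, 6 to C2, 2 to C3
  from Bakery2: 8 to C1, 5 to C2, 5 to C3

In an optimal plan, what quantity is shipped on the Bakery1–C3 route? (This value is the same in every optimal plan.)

Optimal shipments:
  Bakery1→C1: 15 × €9 = €135
  Bakery1→C2: 30 × €6 = €180
  Bakery1→C3: 10 × €2 = €20
  Bakery2→C1: 20 × €8 = €160
Total cost = €495.
So Bakery1→C3 carries 10 trays.

10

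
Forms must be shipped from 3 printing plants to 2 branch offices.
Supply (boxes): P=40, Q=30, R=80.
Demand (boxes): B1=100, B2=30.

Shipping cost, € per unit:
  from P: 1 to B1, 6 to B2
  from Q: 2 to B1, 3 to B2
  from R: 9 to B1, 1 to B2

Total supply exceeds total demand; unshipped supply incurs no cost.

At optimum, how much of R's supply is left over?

20

An optimal plan:
  P–B1: 40 × €1 = €40
  Q–B1: 30 × €2 = €60
  R–B1: 30 × €9 = €270
  R–B2: 30 × €1 = €30
Total cost = €400.
R ships 60 of its 80, leaving 20.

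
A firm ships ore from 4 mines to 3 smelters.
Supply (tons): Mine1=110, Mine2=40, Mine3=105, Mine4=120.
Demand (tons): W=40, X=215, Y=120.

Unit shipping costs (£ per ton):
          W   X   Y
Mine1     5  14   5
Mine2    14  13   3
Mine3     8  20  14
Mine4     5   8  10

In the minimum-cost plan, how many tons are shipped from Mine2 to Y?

40

The minimum-cost plan:
  Mine1–X: 30 × £14 = £420
  Mine1–Y: 80 × £5 = £400
  Mine2–Y: 40 × £3 = £120
  Mine3–W: 40 × £8 = £320
  Mine3–X: 65 × £20 = £1300
  Mine4–X: 120 × £8 = £960
Total cost = £3520.
So Mine2→Y carries 40 tons.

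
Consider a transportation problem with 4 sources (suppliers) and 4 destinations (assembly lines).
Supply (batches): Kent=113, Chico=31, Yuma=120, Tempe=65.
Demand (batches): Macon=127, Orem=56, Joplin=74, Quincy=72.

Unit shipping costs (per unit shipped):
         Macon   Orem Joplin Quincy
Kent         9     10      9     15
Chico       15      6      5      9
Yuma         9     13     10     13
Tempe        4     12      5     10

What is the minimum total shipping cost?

2856

A cheapest plan:
  Kent to Orem: 56 × 10 = 560
  Kent to Joplin: 57 × 9 = 513
  Chico to Joplin: 17 × 5 = 85
  Chico to Quincy: 14 × 9 = 126
  Yuma to Macon: 62 × 9 = 558
  Yuma to Quincy: 58 × 13 = 754
  Tempe to Macon: 65 × 4 = 260
Total = 560 + 513 + 85 + 126 + 558 + 754 + 260 = 2856.
(Supply check: Kent ships 113; Chico ships 31; Yuma ships 120; Tempe ships 65.)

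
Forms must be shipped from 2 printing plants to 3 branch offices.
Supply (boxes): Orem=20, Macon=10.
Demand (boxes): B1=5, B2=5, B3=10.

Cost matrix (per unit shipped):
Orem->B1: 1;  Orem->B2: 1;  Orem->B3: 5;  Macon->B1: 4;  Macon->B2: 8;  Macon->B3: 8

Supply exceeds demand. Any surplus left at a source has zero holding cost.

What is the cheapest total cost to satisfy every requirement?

Optimal allocation:
  Orem–B1: 5 × 1 = 5
  Orem–B2: 5 × 1 = 5
  Orem–B3: 10 × 5 = 50
Total = 5 + 5 + 50 = 60.

60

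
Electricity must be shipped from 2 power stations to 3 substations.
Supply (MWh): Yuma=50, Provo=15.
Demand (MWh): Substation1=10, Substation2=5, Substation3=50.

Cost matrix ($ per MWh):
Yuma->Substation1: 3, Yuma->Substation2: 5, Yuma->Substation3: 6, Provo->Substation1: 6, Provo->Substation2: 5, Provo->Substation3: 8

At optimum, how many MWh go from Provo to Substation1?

0

Solving gives:
  Yuma→Substation1: 10 × $3 = $30
  Yuma→Substation3: 40 × $6 = $240
  Provo→Substation2: 5 × $5 = $25
  Provo→Substation3: 10 × $8 = $80
Total cost = $375.
The route Provo→Substation1 is not used.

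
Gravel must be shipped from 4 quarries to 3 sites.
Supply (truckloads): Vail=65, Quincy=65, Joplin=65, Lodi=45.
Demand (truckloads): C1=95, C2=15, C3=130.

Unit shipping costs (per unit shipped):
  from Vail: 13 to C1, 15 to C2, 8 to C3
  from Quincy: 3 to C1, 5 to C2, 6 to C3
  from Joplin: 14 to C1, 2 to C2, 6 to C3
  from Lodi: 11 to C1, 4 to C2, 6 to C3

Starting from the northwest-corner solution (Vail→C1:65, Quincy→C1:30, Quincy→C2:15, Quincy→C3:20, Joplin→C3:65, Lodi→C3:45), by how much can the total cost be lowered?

325

Current plan cost = 65·13 + 30·3 + 15·5 + 20·6 + 65·6 + 45·6 = 1790.
Optimal plan:
  Vail to C3: 65 × 8 = 520
  Quincy to C1: 65 × 3 = 195
  Joplin to C2: 15 × 2 = 30
  Joplin to C3: 50 × 6 = 300
  Lodi to C1: 30 × 11 = 330
  Lodi to C3: 15 × 6 = 90
Optimal cost = 1465.
Saving = 1790 − 1465 = 325.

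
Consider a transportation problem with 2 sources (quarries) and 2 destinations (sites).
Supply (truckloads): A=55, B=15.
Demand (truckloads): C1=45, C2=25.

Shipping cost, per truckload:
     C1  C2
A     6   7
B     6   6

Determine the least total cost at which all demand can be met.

430

One minimum-cost allocation:
  A–C1: 45 × 6 = 270
  A–C2: 10 × 7 = 70
  B–C2: 15 × 6 = 90
Total = 270 + 70 + 90 = 430.
(Supply check: A ships 55; B ships 15.)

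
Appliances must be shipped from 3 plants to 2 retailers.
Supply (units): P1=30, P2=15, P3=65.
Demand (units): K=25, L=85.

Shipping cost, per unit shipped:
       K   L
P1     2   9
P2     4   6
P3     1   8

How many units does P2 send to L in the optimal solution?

Solving gives:
  P1–K: 25 × 2 = 50
  P1–L: 5 × 9 = 45
  P2–L: 15 × 6 = 90
  P3–L: 65 × 8 = 520
Total cost = 705.
So P2→L carries 15 units.

15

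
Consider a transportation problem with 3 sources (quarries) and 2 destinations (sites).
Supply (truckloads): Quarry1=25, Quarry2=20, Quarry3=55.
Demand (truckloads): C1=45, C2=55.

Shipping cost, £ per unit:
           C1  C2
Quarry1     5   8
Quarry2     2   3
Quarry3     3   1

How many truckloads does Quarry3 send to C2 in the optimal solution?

The minimum-cost plan:
  Quarry1–C1: 25 × £5 = £125
  Quarry2–C1: 20 × £2 = £40
  Quarry3–C2: 55 × £1 = £55
Total cost = £220.
So Quarry3→C2 carries 55 truckloads.

55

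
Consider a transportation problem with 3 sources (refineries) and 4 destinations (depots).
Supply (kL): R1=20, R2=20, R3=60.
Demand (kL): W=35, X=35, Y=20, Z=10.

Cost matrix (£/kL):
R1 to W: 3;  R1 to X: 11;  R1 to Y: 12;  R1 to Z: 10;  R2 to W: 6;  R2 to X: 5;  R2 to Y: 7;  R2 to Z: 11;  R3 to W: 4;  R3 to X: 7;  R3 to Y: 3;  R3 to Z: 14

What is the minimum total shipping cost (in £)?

495

Optimal allocation:
  R1→W: 10 × £3 = £30
  R1→Z: 10 × £10 = £100
  R2→X: 20 × £5 = £100
  R3→W: 25 × £4 = £100
  R3→X: 15 × £7 = £105
  R3→Y: 20 × £3 = £60
Total = 30 + 100 + 100 + 100 + 105 + 60 = £495.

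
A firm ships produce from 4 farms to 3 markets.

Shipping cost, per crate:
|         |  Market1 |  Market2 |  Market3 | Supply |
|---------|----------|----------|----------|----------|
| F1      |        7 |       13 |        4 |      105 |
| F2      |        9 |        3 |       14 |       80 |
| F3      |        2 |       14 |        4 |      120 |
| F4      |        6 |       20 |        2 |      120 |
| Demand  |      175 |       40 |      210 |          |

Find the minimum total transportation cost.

A cheapest plan:
  F1–Market1: 15 crates
  F1–Market3: 90 crates
  F2–Market1: 40 crates
  F2–Market2: 40 crates
  F3–Market1: 120 crates
  F4–Market3: 120 crates
Total cost = 1425.
(Supply check: F1 ships 105; F2 ships 80; F3 ships 120; F4 ships 120.)

1425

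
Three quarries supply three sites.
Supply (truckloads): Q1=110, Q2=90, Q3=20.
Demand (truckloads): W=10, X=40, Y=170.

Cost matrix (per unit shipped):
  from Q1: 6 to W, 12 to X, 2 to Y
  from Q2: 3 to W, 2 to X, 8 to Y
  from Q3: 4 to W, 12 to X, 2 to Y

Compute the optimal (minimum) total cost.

690

An optimal shipping plan:
  Q1->Y: 110 × 2 = 220
  Q2->W: 10 × 3 = 30
  Q2->X: 40 × 2 = 80
  Q2->Y: 40 × 8 = 320
  Q3->Y: 20 × 2 = 40
Total = 220 + 30 + 80 + 320 + 40 = 690.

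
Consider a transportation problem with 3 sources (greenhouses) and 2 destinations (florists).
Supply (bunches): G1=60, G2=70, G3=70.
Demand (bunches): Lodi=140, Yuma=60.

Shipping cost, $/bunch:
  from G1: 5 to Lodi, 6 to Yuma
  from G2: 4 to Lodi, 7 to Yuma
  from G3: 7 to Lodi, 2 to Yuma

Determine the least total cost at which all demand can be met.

770

One minimum-cost allocation:
  G1 to Lodi: 60 bunches
  G2 to Lodi: 70 bunches
  G3 to Lodi: 10 bunches
  G3 to Yuma: 60 bunches
Total cost = $770.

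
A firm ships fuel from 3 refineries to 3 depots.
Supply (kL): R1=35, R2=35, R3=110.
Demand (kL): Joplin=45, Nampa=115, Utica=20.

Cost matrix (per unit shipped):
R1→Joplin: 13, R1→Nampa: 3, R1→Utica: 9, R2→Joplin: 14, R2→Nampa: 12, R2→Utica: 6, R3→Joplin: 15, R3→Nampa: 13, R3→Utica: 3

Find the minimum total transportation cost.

1845

One minimum-cost allocation:
  R1→Nampa: 35 × 3 = 105
  R2→Joplin: 35 × 14 = 490
  R3→Joplin: 10 × 15 = 150
  R3→Nampa: 80 × 13 = 1040
  R3→Utica: 20 × 3 = 60
Total = 105 + 490 + 150 + 1040 + 60 = 1845.
(Supply check: R1 ships 35; R2 ships 35; R3 ships 110.)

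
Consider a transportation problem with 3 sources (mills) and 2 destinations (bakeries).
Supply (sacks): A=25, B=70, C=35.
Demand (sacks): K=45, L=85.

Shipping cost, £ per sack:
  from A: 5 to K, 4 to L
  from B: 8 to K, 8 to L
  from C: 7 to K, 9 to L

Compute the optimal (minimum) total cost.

Optimal allocation:
  A→L: 25 sacks
  B→K: 10 sacks
  B→L: 60 sacks
  C→K: 35 sacks
Total cost = £905.

905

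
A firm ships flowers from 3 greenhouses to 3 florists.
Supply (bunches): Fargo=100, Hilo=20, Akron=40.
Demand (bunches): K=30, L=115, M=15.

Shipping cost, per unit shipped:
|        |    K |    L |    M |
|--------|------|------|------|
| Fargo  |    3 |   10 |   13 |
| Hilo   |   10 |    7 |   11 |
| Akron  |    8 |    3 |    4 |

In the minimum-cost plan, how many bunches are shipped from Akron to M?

Optimal shipments:
  Fargo->K: 30 × 3 = 90
  Fargo->L: 70 × 10 = 700
  Hilo->L: 20 × 7 = 140
  Akron->L: 25 × 3 = 75
  Akron->M: 15 × 4 = 60
Total cost = 1065.
So Akron→M carries 15 bunches.

15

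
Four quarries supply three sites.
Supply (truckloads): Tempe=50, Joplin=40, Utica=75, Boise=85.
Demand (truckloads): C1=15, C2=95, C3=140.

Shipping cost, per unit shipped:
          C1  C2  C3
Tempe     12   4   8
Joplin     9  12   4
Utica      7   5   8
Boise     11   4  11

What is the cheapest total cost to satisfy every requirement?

Optimal allocation:
  Tempe→C2: 10 × 4 = 40
  Tempe→C3: 40 × 8 = 320
  Joplin→C3: 40 × 4 = 160
  Utica→C1: 15 × 7 = 105
  Utica→C3: 60 × 8 = 480
  Boise→C2: 85 × 4 = 340
Total = 40 + 320 + 160 + 105 + 480 + 340 = 1445.
(Supply check: Tempe ships 50; Joplin ships 40; Utica ships 75; Boise ships 85.)

1445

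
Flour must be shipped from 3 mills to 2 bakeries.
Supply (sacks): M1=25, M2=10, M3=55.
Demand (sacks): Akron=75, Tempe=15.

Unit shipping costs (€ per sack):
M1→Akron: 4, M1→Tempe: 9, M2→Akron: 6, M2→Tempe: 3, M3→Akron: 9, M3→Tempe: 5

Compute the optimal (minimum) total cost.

An optimal shipping plan:
  M1 to Akron: 25 × €4 = €100
  M2 to Akron: 10 × €6 = €60
  M3 to Akron: 40 × €9 = €360
  M3 to Tempe: 15 × €5 = €75
Total = 100 + 60 + 360 + 75 = €595.

595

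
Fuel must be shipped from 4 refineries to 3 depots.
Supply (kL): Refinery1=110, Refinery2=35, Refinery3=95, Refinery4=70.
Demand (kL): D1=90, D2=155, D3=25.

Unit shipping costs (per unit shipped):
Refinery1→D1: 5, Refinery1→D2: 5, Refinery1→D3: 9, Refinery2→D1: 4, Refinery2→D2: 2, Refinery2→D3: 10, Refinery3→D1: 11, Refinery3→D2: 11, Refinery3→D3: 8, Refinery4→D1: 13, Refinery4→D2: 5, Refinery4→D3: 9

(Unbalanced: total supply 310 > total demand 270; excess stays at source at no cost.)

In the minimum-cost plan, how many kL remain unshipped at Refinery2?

An optimal plan:
  Refinery1–D1: 60 × 5 = 300
  Refinery1–D2: 50 × 5 = 250
  Refinery2–D2: 35 × 2 = 70
  Refinery3–D1: 30 × 11 = 330
  Refinery3–D3: 25 × 8 = 200
  Refinery4–D2: 70 × 5 = 350
Total cost = 1500.
Refinery2 ships 35 of its 35, leaving 0.

0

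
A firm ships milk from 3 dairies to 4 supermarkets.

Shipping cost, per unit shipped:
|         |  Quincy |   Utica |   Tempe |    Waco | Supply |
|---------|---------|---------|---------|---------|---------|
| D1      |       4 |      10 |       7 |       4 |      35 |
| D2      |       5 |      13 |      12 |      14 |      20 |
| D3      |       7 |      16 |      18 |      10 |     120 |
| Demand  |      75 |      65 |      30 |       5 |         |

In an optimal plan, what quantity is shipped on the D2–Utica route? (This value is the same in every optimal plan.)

20

The minimum-cost plan:
  D1 to Utica: 5 × 10 = 50
  D1 to Tempe: 30 × 7 = 210
  D2 to Utica: 20 × 13 = 260
  D3 to Quincy: 75 × 7 = 525
  D3 to Utica: 40 × 16 = 640
  D3 to Waco: 5 × 10 = 50
Total cost = 1735.
So D2→Utica carries 20 crates.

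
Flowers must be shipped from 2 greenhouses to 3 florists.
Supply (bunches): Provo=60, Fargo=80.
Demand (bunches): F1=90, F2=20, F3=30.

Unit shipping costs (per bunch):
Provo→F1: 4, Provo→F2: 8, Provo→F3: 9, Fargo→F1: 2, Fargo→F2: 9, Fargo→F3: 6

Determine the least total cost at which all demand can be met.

Optimal allocation:
  Provo->F1: 40 bunches
  Provo->F2: 20 bunches
  Fargo->F1: 50 bunches
  Fargo->F3: 30 bunches
Total cost = 600.

600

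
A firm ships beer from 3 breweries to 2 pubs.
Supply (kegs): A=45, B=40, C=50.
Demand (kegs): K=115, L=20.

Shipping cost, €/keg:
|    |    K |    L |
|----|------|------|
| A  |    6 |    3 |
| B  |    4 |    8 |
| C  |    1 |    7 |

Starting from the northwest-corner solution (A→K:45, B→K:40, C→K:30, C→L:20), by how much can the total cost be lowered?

180

Current plan cost = 45·6 + 40·4 + 30·1 + 20·7 = €600.
Optimal plan:
  A to K: 25 kegs
  A to L: 20 kegs
  B to K: 40 kegs
  C to K: 50 kegs
Optimal cost = €420.
Saving = 600 − 420 = €180.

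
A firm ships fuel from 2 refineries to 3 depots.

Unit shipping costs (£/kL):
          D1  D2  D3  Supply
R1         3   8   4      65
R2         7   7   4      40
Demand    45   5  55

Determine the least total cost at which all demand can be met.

A cheapest plan:
  R1→D1: 45 × £3 = £135
  R1→D3: 20 × £4 = £80
  R2→D2: 5 × £7 = £35
  R2→D3: 35 × £4 = £140
Total = 135 + 80 + 35 + 140 = £390.

390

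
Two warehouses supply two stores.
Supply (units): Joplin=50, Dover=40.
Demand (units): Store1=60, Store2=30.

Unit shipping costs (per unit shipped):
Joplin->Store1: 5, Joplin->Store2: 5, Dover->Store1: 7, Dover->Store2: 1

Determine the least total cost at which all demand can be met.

An optimal shipping plan:
  Joplin->Store1: 50 × 5 = 250
  Dover->Store1: 10 × 7 = 70
  Dover->Store2: 30 × 1 = 30
Total = 250 + 70 + 30 = 350.

350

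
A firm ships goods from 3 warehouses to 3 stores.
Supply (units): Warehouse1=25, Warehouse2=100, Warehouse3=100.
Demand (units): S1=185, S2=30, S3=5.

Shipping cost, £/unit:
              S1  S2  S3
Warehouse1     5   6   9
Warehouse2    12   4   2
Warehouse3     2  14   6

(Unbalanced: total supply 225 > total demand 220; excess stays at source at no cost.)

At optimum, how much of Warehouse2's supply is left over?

5

An optimal plan:
  Warehouse1->S1: 25 units
  Warehouse2->S1: 60 units
  Warehouse2->S2: 30 units
  Warehouse2->S3: 5 units
  Warehouse3->S1: 100 units
Total cost = £1175.
Warehouse2 ships 95 of its 100, leaving 5.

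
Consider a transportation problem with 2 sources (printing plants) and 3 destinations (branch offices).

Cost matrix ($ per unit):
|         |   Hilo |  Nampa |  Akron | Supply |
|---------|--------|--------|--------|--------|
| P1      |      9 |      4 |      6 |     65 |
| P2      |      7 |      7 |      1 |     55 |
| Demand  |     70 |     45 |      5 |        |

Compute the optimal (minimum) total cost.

715

An optimal shipping plan:
  P1→Hilo: 20 × $9 = $180
  P1→Nampa: 45 × $4 = $180
  P2→Hilo: 50 × $7 = $350
  P2→Akron: 5 × $1 = $5
Total = 180 + 180 + 350 + 5 = $715.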